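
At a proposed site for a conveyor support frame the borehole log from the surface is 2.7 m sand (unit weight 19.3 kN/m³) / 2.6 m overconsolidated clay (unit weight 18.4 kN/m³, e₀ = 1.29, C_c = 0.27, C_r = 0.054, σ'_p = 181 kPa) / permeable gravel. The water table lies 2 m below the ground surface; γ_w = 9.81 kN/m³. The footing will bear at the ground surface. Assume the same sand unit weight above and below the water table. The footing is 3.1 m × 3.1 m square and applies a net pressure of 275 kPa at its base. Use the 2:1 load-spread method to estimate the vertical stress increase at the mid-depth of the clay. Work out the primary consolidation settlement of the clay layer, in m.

Mid-depth of clay below the ground surface: z = 2.7 + 2.6/2 = 4 m.
Total vertical stress at mid-clay: σ_v = 19.3×2.7 + 18.4×1.3 = 76.03 kPa.
Pore pressure: u = 9.81×(4 − 2) = 19.62 kPa.
Initial effective stress: σ'_0 = σ_v − u = 76.03 − 19.62 = 56.41 kPa.
Stress increase at mid-clay by the 2:1 spreading method:
Δσ = qBL/((B+z)(L+z)) = 275×3.1×3.1/((3.1+4)(3.1+4)) = 52.425 kPa
Final effective stress: σ'_f = 56.41 + 52.425 = 108.83 kPa.
σ'_f = 108.83 ≤ σ'_p = 181 kPa, so the clay remains overconsolidated and only the recompression index applies:
S_c = C_r·H/(1+e₀)·log₁₀(σ'_f/σ'_0) = 0.054×2.6/2.29×log₁₀(108.83/56.41)
    = 0.061312 × 0.28539 = 0.0175 m

S_c ≈ 0.0175 m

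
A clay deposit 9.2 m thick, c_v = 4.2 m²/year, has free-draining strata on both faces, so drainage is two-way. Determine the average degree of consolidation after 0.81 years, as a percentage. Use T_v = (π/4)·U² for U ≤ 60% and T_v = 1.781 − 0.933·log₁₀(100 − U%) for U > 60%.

U ≈ 45.2 %

Drainage path length: H_d = H/2 = 4.6 m (double drainage).
T_v = c_v·t/H_d² = 4.2×0.81/4.6² = 0.16078.
T_v = 0.16078 corresponds to the U ≤ 60% branch:
U = √(4T_v/π) = 0.4525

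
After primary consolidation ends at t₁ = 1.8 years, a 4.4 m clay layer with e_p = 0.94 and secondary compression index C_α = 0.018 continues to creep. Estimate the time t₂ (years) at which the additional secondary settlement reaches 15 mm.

t₂ ≈ 4.19 years

S_s = C_α·H/(1+e_p)·log₁₀(t₂/t₁) ⇒ log₁₀(t₂/t₁) = S_s·(1+e_p)/(C_α·H).
log₁₀(t₂/t₁) = 0.015 × (1+0.94) / (0.018×4.4) = 0.3674
t₂ = t₁ × 10^0.3674 = 1.8 × 2.33 = 4.195 years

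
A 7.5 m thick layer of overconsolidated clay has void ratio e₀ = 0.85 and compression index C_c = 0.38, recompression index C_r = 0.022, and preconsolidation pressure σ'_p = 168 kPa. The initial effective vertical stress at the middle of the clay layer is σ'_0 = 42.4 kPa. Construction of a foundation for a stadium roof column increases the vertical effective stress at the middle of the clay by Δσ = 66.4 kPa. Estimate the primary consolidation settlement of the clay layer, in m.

Final effective stress: σ'_f = 42.4 + 66.4 = 108.8 kPa.
σ'_f = 108.8 ≤ σ'_p = 168 kPa, so the clay remains overconsolidated and only the recompression index applies:
S_c = C_r·H/(1+e₀)·log₁₀(σ'_f/σ'_0) = 0.022×7.5/1.85×log₁₀(108.8/42.4)
    = 0.08919 × 0.40926 = 0.0365 m

S_c ≈ 0.0365 m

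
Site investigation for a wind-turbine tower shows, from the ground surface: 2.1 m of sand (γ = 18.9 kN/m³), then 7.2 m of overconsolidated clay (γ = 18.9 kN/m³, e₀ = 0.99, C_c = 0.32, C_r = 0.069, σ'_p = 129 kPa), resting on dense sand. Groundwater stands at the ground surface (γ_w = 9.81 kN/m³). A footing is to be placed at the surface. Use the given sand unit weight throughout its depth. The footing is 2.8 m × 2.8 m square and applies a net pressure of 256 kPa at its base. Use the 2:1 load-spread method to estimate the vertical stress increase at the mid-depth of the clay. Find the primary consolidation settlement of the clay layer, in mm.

S_c ≈ 46.5 mm

Mid-depth of clay below the ground surface: z = 2.1 + 7.2/2 = 5.7 m.
Total vertical stress at mid-clay: σ_v = 18.9×2.1 + 18.9×3.6 = 107.73 kPa.
Pore pressure: u = 9.81×(5.7 − 0) = 55.917 kPa.
Initial effective stress: σ'_0 = σ_v − u = 107.73 − 55.917 = 51.813 kPa.
Stress increase at mid-clay by the 2:1 spreading method:
Δσ = qBL/((B+z)(L+z)) = 256×2.8×2.8/((2.8+5.7)(2.8+5.7)) = 27.779 kPa
Final effective stress: σ'_f = 51.813 + 27.779 = 79.592 kPa.
σ'_f = 79.592 ≤ σ'_p = 129 kPa, so the clay remains overconsolidated and only the recompression index applies:
S_c = C_r·H/(1+e₀)·log₁₀(σ'_f/σ'_0) = 0.069×7.2/1.99×log₁₀(79.592/51.813)
    = 0.24965 × 0.18643 = 0.04654 m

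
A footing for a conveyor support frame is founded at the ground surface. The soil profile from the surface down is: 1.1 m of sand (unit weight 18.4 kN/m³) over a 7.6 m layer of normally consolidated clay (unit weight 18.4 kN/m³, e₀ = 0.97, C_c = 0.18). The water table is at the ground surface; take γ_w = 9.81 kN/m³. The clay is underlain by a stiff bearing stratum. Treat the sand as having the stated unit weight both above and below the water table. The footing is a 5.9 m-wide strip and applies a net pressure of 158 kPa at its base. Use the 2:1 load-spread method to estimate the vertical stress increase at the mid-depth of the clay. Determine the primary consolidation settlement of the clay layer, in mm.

Mid-depth of clay below the ground surface: z = 1.1 + 7.6/2 = 4.9 m.
Total vertical stress at mid-clay: σ_v = 18.4×1.1 + 18.4×3.8 = 90.16 kPa.
Pore pressure: u = 9.81×(4.9 − 0) = 48.069 kPa.
Initial effective stress: σ'_0 = σ_v − u = 90.16 − 48.069 = 42.091 kPa.
Stress increase at mid-clay by the 2:1 spreading method:
Δσ = qB/(B+z) = 158×5.9/(5.9+4.9) = 86.315 kPa
Final effective stress: σ'_f = σ'_0 + Δσ = 42.091 + 86.315 = 128.41 kPa.
Normally consolidated clay, so the full stress increment lies on the virgin compression line:
S_c = C_c·H/(1+e₀)·log₁₀(σ'_f/σ'_0) = 0.18×7.6/(1+0.97)×log₁₀(128.41/42.091)
    = 0.69442 × 0.48441 = 0.3364 m

S_c ≈ 336 mm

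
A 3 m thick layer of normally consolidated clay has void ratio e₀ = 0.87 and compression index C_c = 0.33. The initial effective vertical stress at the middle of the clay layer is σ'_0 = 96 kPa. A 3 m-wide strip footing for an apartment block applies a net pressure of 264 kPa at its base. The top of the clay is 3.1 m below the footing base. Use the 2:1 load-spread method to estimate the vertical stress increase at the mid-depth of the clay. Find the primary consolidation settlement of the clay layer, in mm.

Mid-depth of clay below the footing base: z = 3.1 + 3/2 = 4.6 m.
Stress increase at mid-clay by the 2:1 spreading method:
Δσ = qB/(B+z) = 264×3/(3+4.6) = 104.21 kPa
Final effective stress: σ'_f = σ'_0 + Δσ = 96 + 104.21 = 200.21 kPa.
Normally consolidated clay, so the full stress increment lies on the virgin compression line:
S_c = C_c·H/(1+e₀)·log₁₀(σ'_f/σ'_0) = 0.33×3/(1+0.87)×log₁₀(200.21/96)
    = 0.52941 × 0.31921 = 0.169 m

S_c ≈ 169 mm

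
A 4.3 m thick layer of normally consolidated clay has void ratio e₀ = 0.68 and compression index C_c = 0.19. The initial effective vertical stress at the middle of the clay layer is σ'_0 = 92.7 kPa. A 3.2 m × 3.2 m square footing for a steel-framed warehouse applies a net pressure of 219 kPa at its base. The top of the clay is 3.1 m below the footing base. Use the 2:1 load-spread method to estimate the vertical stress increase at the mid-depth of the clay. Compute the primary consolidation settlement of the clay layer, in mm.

S_c ≈ 61.6 mm

Mid-depth of clay below the footing base: z = 3.1 + 4.3/2 = 5.25 m.
Stress increase at mid-clay by the 2:1 spreading method:
Δσ = qBL/((B+z)(L+z)) = 219×3.2×3.2/((3.2+5.25)(3.2+5.25)) = 31.407 kPa
Final effective stress: σ'_f = σ'_0 + Δσ = 92.7 + 31.407 = 124.11 kPa.
Normally consolidated clay, so the full stress increment lies on the virgin compression line:
S_c = C_c·H/(1+e₀)·log₁₀(σ'_f/σ'_0) = 0.19×4.3/(1+0.68)×log₁₀(124.11/92.7)
    = 0.48631 × 0.12673 = 0.06163 m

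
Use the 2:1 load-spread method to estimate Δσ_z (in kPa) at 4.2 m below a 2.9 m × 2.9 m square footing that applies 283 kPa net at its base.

Δσ_z ≈ 47.2 kPa

By the 2:1 method the load spreads at 1 horizontal : 2 vertical, so at depth z the loaded area has grown by z in each plan dimension:
Δσ = qBL/((B+z)(L+z)) = 283×2.9×2.9/((2.9+4.2)(2.9+4.2)) = 47.213 kPa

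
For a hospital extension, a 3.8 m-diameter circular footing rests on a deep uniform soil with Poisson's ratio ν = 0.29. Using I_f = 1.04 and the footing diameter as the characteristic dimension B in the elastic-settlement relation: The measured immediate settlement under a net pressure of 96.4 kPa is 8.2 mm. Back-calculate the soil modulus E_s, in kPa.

E_s ≈ 42600 kPa

S_e = q·B·(1−ν²)/E_s · I_f  ⇒  E_s = q·B·(1−ν²)·I_f / S_e.
E_s = 96.4 × 3.8 × 0.9159 × 1.04 / 0.0082 = 42550 kPa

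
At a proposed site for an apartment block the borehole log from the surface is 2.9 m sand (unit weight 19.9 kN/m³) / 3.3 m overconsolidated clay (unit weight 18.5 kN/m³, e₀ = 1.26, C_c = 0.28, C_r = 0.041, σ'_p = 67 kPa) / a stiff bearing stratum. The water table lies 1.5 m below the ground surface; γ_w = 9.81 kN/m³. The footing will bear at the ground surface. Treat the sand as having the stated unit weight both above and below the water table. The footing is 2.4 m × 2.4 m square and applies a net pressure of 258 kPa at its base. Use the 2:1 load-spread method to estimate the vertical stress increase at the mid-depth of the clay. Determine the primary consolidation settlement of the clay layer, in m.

S_c ≈ 0.0542 m

Mid-depth of clay below the ground surface: z = 2.9 + 3.3/2 = 4.55 m.
Total vertical stress at mid-clay: σ_v = 19.9×2.9 + 18.5×1.65 = 88.235 kPa.
Pore pressure: u = 9.81×(4.55 − 1.5) = 29.921 kPa.
Initial effective stress: σ'_0 = σ_v − u = 88.235 − 29.921 = 58.314 kPa.
Stress increase at mid-clay by the 2:1 spreading method:
Δσ = qBL/((B+z)(L+z)) = 258×2.4×2.4/((2.4+4.55)(2.4+4.55)) = 30.766 kPa
Final effective stress: σ'_f = 58.314 + 30.766 = 89.08 kPa.
σ'_f = 89.08 > σ'_p = 67 kPa, so the stress path crosses the preconsolidation pressure — recompression up to σ'_p, then virgin compression beyond:
S_c = H/(1+e₀)·[C_r·log₁₀(σ'_p/σ'_0) + C_c·log₁₀(σ'_f/σ'_p)]
    = 3.3/2.26 × [0.041×log₁₀(67/58.314) + 0.28×log₁₀(89.08/67)]
    = 1.4602 × [0.0024724 + 0.034638] = 0.05419 m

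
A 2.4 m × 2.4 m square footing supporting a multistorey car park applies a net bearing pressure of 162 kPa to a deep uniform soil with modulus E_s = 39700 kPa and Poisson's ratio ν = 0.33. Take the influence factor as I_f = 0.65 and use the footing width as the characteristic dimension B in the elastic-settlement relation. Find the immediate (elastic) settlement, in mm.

S_e ≈ 5.67 mm

Immediate (elastic) settlement: S_e = q·B·(1−ν²)/E_s · I_f.
S_e = 162 × 2.4 × (1 − 0.33²) / 39700 × 0.65
    = 162 × 2.4 × 0.8911 / 39700 × 0.65
    = 0.005673 m = 5.673 mm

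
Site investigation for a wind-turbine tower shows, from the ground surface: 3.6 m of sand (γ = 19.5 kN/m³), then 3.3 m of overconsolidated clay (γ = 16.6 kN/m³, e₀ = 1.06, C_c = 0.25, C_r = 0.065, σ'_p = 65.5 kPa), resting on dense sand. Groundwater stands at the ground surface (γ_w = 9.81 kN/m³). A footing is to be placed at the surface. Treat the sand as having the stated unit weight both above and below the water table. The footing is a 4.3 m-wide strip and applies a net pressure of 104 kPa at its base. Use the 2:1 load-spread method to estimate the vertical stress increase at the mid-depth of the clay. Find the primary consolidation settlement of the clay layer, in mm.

S_c ≈ 76.7 mm

Mid-depth of clay below the ground surface: z = 3.6 + 3.3/2 = 5.25 m.
Total vertical stress at mid-clay: σ_v = 19.5×3.6 + 16.6×1.65 = 97.59 kPa.
Pore pressure: u = 9.81×(5.25 − 0) = 51.503 kPa.
Initial effective stress: σ'_0 = σ_v − u = 97.59 − 51.503 = 46.087 kPa.
Stress increase at mid-clay by the 2:1 spreading method:
Δσ = qB/(B+z) = 104×4.3/(4.3+5.25) = 46.827 kPa
Final effective stress: σ'_f = 46.087 + 46.827 = 92.914 kPa.
σ'_f = 92.914 > σ'_p = 65.5 kPa, so the stress path crosses the preconsolidation pressure — recompression up to σ'_p, then virgin compression beyond:
S_c = H/(1+e₀)·[C_r·log₁₀(σ'_p/σ'_0) + C_c·log₁₀(σ'_f/σ'_p)]
    = 3.3/2.06 × [0.065×log₁₀(65.5/46.087) + 0.25×log₁₀(92.914/65.5)]
    = 1.6019 × [0.0099231 + 0.03796] = 0.0767 m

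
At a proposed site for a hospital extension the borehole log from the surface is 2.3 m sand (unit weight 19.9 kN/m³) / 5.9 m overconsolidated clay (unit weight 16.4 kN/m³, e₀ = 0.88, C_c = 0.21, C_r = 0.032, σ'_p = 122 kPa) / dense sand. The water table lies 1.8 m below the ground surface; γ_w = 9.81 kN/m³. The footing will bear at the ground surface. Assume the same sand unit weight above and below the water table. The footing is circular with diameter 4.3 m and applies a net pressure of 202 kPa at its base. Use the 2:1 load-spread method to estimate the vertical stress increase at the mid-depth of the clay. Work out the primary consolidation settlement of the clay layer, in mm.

Mid-depth of clay below the ground surface: z = 2.3 + 5.9/2 = 5.25 m.
Total vertical stress at mid-clay: σ_v = 19.9×2.3 + 16.4×2.95 = 94.15 kPa.
Pore pressure: u = 9.81×(5.25 − 1.8) = 33.845 kPa.
Initial effective stress: σ'_0 = σ_v − u = 94.15 − 33.845 = 60.305 kPa.
Stress increase at mid-clay by the 2:1 spreading method:
Δσ ≈ qD²/(D+z)² = 202×4.3²/(4.3+5.25)² = 40.953 kPa
Final effective stress: σ'_f = 60.305 + 40.953 = 101.26 kPa.
σ'_f = 101.26 ≤ σ'_p = 122 kPa, so the clay remains overconsolidated and only the recompression index applies:
S_c = C_r·H/(1+e₀)·log₁₀(σ'_f/σ'_0) = 0.032×5.9/1.88×log₁₀(101.26/60.305)
    = 0.10043 × 0.22508 = 0.0226 m

S_c ≈ 22.6 mm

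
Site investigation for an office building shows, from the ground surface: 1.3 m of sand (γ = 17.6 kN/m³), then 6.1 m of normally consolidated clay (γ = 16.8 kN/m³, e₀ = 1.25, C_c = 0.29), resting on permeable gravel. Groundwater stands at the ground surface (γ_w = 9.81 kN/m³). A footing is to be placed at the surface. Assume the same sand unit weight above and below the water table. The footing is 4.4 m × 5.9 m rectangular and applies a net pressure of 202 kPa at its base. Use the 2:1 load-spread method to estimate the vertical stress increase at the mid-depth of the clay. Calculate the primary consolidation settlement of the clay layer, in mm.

Mid-depth of clay below the ground surface: z = 1.3 + 6.1/2 = 4.35 m.
Total vertical stress at mid-clay: σ_v = 17.6×1.3 + 16.8×3.05 = 74.12 kPa.
Pore pressure: u = 9.81×(4.35 − 0) = 42.673 kPa.
Initial effective stress: σ'_0 = σ_v − u = 74.12 − 42.673 = 31.447 kPa.
Stress increase at mid-clay by the 2:1 spreading method:
Δσ = qBL/((B+z)(L+z)) = 202×4.4×5.9/((4.4+4.35)(5.9+4.35)) = 58.469 kPa
Final effective stress: σ'_f = σ'_0 + Δσ = 31.447 + 58.469 = 89.916 kPa.
Normally consolidated clay, so the full stress increment lies on the virgin compression line:
S_c = C_c·H/(1+e₀)·log₁₀(σ'_f/σ'_0) = 0.29×6.1/(1+1.25)×log₁₀(89.916/31.447)
    = 0.78622 × 0.45626 = 0.3587 m

S_c ≈ 359 mm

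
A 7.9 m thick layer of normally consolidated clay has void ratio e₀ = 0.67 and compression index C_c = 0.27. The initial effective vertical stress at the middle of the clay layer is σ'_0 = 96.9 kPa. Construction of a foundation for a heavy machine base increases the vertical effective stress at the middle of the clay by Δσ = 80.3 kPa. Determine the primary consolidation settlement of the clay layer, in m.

S_c ≈ 0.335 m

Final effective stress: σ'_f = σ'_0 + Δσ = 96.9 + 80.3 = 177.2 kPa.
Normally consolidated clay, so the full stress increment lies on the virgin compression line:
S_c = C_c·H/(1+e₀)·log₁₀(σ'_f/σ'_0) = 0.27×7.9/(1+0.67)×log₁₀(177.2/96.9)
    = 1.2772 × 0.26214 = 0.3348 m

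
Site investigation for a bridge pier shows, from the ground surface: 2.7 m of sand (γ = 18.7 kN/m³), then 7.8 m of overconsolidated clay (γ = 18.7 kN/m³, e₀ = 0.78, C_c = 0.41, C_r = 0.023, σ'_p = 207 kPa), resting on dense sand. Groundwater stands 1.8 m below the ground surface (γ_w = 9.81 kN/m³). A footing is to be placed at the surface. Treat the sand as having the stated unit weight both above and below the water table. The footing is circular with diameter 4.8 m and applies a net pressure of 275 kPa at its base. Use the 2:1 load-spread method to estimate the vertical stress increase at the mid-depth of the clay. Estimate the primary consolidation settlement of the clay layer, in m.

S_c ≈ 0.0216 m

Mid-depth of clay below the ground surface: z = 2.7 + 7.8/2 = 6.6 m.
Total vertical stress at mid-clay: σ_v = 18.7×2.7 + 18.7×3.9 = 123.42 kPa.
Pore pressure: u = 9.81×(6.6 − 1.8) = 47.088 kPa.
Initial effective stress: σ'_0 = σ_v − u = 123.42 − 47.088 = 76.332 kPa.
Stress increase at mid-clay by the 2:1 spreading method:
Δσ ≈ qD²/(D+z)² = 275×4.8²/(4.8+6.6)² = 48.753 kPa
Final effective stress: σ'_f = 76.332 + 48.753 = 125.08 kPa.
σ'_f = 125.08 ≤ σ'_p = 207 kPa, so the clay remains overconsolidated and only the recompression index applies:
S_c = C_r·H/(1+e₀)·log₁₀(σ'_f/σ'_0) = 0.023×7.8/1.78×log₁₀(125.08/76.332)
    = 0.10079 × 0.21448 = 0.02162 m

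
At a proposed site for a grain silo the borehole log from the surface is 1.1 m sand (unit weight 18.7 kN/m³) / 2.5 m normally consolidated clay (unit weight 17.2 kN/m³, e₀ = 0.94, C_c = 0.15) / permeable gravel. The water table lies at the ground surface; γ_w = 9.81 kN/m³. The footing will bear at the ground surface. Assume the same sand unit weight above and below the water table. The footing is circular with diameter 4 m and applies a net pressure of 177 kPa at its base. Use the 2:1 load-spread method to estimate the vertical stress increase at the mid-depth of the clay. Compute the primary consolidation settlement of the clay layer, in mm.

Mid-depth of clay below the ground surface: z = 1.1 + 2.5/2 = 2.35 m.
Total vertical stress at mid-clay: σ_v = 18.7×1.1 + 17.2×1.25 = 42.07 kPa.
Pore pressure: u = 9.81×(2.35 − 0) = 23.054 kPa.
Initial effective stress: σ'_0 = σ_v − u = 42.07 − 23.054 = 19.016 kPa.
Stress increase at mid-clay by the 2:1 spreading method:
Δσ ≈ qD²/(D+z)² = 177×4²/(4+2.35)² = 70.234 kPa
Final effective stress: σ'_f = σ'_0 + Δσ = 19.016 + 70.234 = 89.25 kPa.
Normally consolidated clay, so the full stress increment lies on the virgin compression line:
S_c = C_c·H/(1+e₀)·log₁₀(σ'_f/σ'_0) = 0.15×2.5/(1+0.94)×log₁₀(89.25/19.016)
    = 0.1933 × 0.67149 = 0.1298 m

S_c ≈ 130 mm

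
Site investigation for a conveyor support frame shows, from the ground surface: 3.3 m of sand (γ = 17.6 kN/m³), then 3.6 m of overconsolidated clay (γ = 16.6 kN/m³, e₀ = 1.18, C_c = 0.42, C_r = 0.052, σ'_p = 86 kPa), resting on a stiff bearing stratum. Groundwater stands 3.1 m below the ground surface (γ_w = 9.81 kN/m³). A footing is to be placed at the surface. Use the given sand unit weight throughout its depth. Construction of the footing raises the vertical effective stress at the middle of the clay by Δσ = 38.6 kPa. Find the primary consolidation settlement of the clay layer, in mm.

Mid-depth of clay below the ground surface: z = 3.3 + 3.6/2 = 5.1 m.
Total vertical stress at mid-clay: σ_v = 17.6×3.3 + 16.6×1.8 = 87.96 kPa.
Pore pressure: u = 9.81×(5.1 − 3.1) = 19.62 kPa.
Initial effective stress: σ'_0 = σ_v − u = 87.96 − 19.62 = 68.34 kPa.
Final effective stress: σ'_f = 68.34 + 38.6 = 106.94 kPa.
σ'_f = 106.94 > σ'_p = 86 kPa, so the stress path crosses the preconsolidation pressure — recompression up to σ'_p, then virgin compression beyond:
S_c = H/(1+e₀)·[C_r·log₁₀(σ'_p/σ'_0) + C_c·log₁₀(σ'_f/σ'_p)]
    = 3.6/2.18 × [0.052×log₁₀(86/68.34) + 0.42×log₁₀(106.94/86)]
    = 1.6514 × [0.0051908 + 0.03975] = 0.07422 m

S_c ≈ 74.2 mm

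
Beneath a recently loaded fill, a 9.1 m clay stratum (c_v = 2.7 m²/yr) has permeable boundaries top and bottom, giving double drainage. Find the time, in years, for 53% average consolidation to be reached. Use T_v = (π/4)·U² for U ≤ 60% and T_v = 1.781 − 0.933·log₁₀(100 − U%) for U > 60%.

Drainage path length: H_d = H/2 = 4.55 m (double drainage).
U ≤ 60%: T_v = (π/4)·U² = (π/4)×0.53² = 0.22062.
t = T_v·H_d²/c_v = 0.22062×4.55²/2.7 = 1.692 years.

t ≈ 1.69 years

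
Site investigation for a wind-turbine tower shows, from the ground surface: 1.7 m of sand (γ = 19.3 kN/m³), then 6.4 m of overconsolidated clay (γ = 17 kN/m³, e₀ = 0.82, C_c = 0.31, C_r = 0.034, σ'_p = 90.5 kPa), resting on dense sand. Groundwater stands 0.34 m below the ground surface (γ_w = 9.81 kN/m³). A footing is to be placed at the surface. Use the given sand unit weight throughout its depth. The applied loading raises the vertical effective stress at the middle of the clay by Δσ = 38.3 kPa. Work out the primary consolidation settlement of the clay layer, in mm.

Mid-depth of clay below the ground surface: z = 1.7 + 6.4/2 = 4.9 m.
Total vertical stress at mid-clay: σ_v = 19.3×1.7 + 17×3.2 = 87.21 kPa.
Pore pressure: u = 9.81×(4.9 − 0.34) = 44.734 kPa.
Initial effective stress: σ'_0 = σ_v − u = 87.21 − 44.734 = 42.476 kPa.
Final effective stress: σ'_f = 42.476 + 38.3 = 80.776 kPa.
σ'_f = 80.776 ≤ σ'_p = 90.5 kPa, so the clay remains overconsolidated and only the recompression index applies:
S_c = C_r·H/(1+e₀)·log₁₀(σ'_f/σ'_0) = 0.034×6.4/1.82×log₁₀(80.776/42.476)
    = 0.11956 × 0.27914 = 0.03337 m

S_c ≈ 33.4 mm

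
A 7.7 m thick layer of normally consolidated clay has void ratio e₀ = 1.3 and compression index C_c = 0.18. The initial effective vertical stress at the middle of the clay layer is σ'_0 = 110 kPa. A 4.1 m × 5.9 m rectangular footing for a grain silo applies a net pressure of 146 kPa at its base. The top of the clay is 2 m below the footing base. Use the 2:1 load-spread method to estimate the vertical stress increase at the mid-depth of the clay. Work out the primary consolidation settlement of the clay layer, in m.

S_c ≈ 0.0635 m

Mid-depth of clay below the footing base: z = 2 + 7.7/2 = 5.85 m.
Stress increase at mid-clay by the 2:1 spreading method:
Δσ = qBL/((B+z)(L+z)) = 146×4.1×5.9/((4.1+5.85)(5.9+5.85)) = 30.208 kPa
Final effective stress: σ'_f = σ'_0 + Δσ = 110 + 30.208 = 140.21 kPa.
Normally consolidated clay, so the full stress increment lies on the virgin compression line:
S_c = C_c·H/(1+e₀)·log₁₀(σ'_f/σ'_0) = 0.18×7.7/(1+1.3)×log₁₀(140.21/110)
    = 0.60261 × 0.10539 = 0.06351 m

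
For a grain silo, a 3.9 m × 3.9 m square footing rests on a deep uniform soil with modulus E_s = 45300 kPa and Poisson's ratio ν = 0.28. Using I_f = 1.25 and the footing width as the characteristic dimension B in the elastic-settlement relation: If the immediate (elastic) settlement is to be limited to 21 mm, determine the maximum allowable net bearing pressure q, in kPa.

q ≈ 212 kPa

S_e = q·B·(1−ν²)/E_s · I_f  ⇒  q = S_e·E_s / (B·(1−ν²)·I_f).
q = 0.021 × 45300 / (3.9 × 0.9216 × 1.25) = 211.7 kPa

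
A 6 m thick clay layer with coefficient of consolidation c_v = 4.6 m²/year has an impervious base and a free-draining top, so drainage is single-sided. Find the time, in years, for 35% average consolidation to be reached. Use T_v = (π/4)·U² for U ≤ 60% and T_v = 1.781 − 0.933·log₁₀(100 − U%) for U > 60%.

t ≈ 0.753 years

Drainage path length: H_d = H = 6 m (single drainage).
U ≤ 60%: T_v = (π/4)·U² = (π/4)×0.35² = 0.096211.
t = T_v·H_d²/c_v = 0.096211×6²/4.6 = 0.753 years.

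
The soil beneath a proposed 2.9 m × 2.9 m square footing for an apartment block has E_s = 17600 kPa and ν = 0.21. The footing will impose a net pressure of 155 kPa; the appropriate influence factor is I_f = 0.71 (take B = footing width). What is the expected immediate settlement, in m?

Immediate (elastic) settlement: S_e = q·B·(1−ν²)/E_s · I_f.
S_e = 155 × 2.9 × (1 − 0.21²) / 17600 × 0.71
    = 155 × 2.9 × 0.9559 / 17600 × 0.71
    = 0.01733 m

S_e ≈ 0.0173 m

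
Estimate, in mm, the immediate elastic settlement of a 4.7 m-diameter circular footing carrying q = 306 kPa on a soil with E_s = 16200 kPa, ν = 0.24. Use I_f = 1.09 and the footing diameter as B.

S_e ≈ 91.2 mm

Immediate (elastic) settlement: S_e = q·B·(1−ν²)/E_s · I_f.
S_e = 306 × 4.7 × (1 − 0.24²) / 16200 × 1.09
    = 306 × 4.7 × 0.9424 / 16200 × 1.09
    = 0.09119 m = 91.19 mm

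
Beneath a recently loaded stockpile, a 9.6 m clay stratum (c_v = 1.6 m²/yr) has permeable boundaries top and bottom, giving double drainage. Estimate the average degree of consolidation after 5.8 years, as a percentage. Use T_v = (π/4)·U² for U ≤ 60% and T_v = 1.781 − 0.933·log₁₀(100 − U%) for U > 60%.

Drainage path length: H_d = H/2 = 4.8 m (double drainage).
T_v = c_v·t/H_d² = 1.6×5.8/4.8² = 0.40278.
T_v = 0.40278 corresponds to the U > 60% branch:
U = 1 − 10^((1.781 − T_v)/0.933)/100 = 0.7

U ≈ 70 %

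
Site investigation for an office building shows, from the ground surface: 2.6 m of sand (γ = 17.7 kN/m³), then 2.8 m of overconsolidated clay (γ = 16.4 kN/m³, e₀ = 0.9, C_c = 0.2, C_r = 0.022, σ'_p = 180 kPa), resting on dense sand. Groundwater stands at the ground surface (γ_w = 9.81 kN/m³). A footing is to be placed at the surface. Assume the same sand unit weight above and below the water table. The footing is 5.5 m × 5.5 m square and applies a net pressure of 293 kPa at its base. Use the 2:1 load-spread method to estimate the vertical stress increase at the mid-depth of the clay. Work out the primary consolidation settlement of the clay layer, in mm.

Mid-depth of clay below the ground surface: z = 2.6 + 2.8/2 = 4 m.
Total vertical stress at mid-clay: σ_v = 17.7×2.6 + 16.4×1.4 = 68.98 kPa.
Pore pressure: u = 9.81×(4 − 0) = 39.24 kPa.
Initial effective stress: σ'_0 = σ_v − u = 68.98 − 39.24 = 29.74 kPa.
Stress increase at mid-clay by the 2:1 spreading method:
Δσ = qBL/((B+z)(L+z)) = 293×5.5×5.5/((5.5+4)(5.5+4)) = 98.208 kPa
Final effective stress: σ'_f = 29.74 + 98.208 = 127.95 kPa.
σ'_f = 127.95 ≤ σ'_p = 180 kPa, so the clay remains overconsolidated and only the recompression index applies:
S_c = C_r·H/(1+e₀)·log₁₀(σ'_f/σ'_0) = 0.022×2.8/1.9×log₁₀(127.95/29.74)
    = 0.032421 × 0.6337 = 0.02055 m

S_c ≈ 20.5 mm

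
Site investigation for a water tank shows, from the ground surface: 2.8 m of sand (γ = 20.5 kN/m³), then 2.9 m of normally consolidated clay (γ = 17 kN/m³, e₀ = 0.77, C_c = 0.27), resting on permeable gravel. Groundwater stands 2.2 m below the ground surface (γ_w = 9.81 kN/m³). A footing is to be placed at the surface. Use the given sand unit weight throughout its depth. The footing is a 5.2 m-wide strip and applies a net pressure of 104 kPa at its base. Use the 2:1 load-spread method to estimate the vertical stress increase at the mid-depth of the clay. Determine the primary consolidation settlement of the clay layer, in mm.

Mid-depth of clay below the ground surface: z = 2.8 + 2.9/2 = 4.25 m.
Total vertical stress at mid-clay: σ_v = 20.5×2.8 + 17×1.45 = 82.05 kPa.
Pore pressure: u = 9.81×(4.25 − 2.2) = 20.11 kPa.
Initial effective stress: σ'_0 = σ_v − u = 82.05 − 20.11 = 61.94 kPa.
Stress increase at mid-clay by the 2:1 spreading method:
Δσ = qB/(B+z) = 104×5.2/(5.2+4.25) = 57.228 kPa
Final effective stress: σ'_f = σ'_0 + Δσ = 61.94 + 57.228 = 119.17 kPa.
Normally consolidated clay, so the full stress increment lies on the virgin compression line:
S_c = C_c·H/(1+e₀)·log₁₀(σ'_f/σ'_0) = 0.27×2.9/(1+0.77)×log₁₀(119.17/61.94)
    = 0.44237 × 0.2842 = 0.1257 m

S_c ≈ 126 mm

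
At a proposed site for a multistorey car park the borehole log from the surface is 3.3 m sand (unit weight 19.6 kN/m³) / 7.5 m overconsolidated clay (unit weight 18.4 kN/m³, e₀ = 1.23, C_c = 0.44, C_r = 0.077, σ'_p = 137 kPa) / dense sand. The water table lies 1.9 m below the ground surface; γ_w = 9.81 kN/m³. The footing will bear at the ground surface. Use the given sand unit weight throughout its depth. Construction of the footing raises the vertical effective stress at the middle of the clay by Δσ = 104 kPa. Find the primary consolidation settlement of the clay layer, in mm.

S_c ≈ 257 mm

Mid-depth of clay below the ground surface: z = 3.3 + 7.5/2 = 7.05 m.
Total vertical stress at mid-clay: σ_v = 19.6×3.3 + 18.4×3.75 = 133.68 kPa.
Pore pressure: u = 9.81×(7.05 − 1.9) = 50.522 kPa.
Initial effective stress: σ'_0 = σ_v − u = 133.68 − 50.522 = 83.158 kPa.
Final effective stress: σ'_f = 83.158 + 104 = 187.16 kPa.
σ'_f = 187.16 > σ'_p = 137 kPa, so the stress path crosses the preconsolidation pressure — recompression up to σ'_p, then virgin compression beyond:
S_c = H/(1+e₀)·[C_r·log₁₀(σ'_p/σ'_0) + C_c·log₁₀(σ'_f/σ'_p)]
    = 7.5/2.23 × [0.077×log₁₀(137/83.158) + 0.44×log₁₀(187.16/137)]
    = 3.3632 × [0.016695 + 0.059617] = 0.2567 m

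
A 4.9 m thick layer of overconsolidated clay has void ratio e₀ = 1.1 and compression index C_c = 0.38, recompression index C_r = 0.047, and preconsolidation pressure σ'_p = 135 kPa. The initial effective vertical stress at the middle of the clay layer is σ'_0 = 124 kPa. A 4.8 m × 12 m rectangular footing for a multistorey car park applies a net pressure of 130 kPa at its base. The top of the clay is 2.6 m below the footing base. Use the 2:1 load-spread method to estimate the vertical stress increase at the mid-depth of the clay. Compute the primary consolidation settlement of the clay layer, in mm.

S_c ≈ 89.6 mm

Mid-depth of clay below the footing base: z = 2.6 + 4.9/2 = 5.05 m.
Stress increase at mid-clay by the 2:1 spreading method:
Δσ = qBL/((B+z)(L+z)) = 130×4.8×12/((4.8+5.05)(12+5.05)) = 44.587 kPa
Final effective stress: σ'_f = 124 + 44.587 = 168.59 kPa.
σ'_f = 168.59 > σ'_p = 135 kPa, so the stress path crosses the preconsolidation pressure — recompression up to σ'_p, then virgin compression beyond:
S_c = H/(1+e₀)·[C_r·log₁₀(σ'_p/σ'_0) + C_c·log₁₀(σ'_f/σ'_p)]
    = 4.9/2.1 × [0.047×log₁₀(135/124) + 0.38×log₁₀(168.59/135)]
    = 2.3333 × [0.0017349 + 0.036669] = 0.08961 m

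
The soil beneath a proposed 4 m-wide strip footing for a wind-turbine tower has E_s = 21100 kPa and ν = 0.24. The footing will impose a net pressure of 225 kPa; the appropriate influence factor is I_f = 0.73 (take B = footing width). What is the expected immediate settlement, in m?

Immediate (elastic) settlement: S_e = q·B·(1−ν²)/E_s · I_f.
S_e = 225 × 4 × (1 − 0.24²) / 21100 × 0.73
    = 225 × 4 × 0.9424 / 21100 × 0.73
    = 0.02934 m

S_e ≈ 0.0293 m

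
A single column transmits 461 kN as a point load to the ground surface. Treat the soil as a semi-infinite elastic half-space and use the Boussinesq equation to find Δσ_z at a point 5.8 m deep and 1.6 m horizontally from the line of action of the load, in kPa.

Boussinesq vertical stress below a point load on an elastic half-space:
Δσ_z = 3P/(2πz²) · [1 + (r/z)²]^(−5/2)
r/z = 1.6/5.8 = 0.27586; [1+(r/z)²]^(−5/2) = 0.83247.
Δσ_z = 3×461/(2π×5.8²) × 0.83247 = 6.5431 × 0.83247 = 5.447 kPa

Δσ_z ≈ 5.45 kPa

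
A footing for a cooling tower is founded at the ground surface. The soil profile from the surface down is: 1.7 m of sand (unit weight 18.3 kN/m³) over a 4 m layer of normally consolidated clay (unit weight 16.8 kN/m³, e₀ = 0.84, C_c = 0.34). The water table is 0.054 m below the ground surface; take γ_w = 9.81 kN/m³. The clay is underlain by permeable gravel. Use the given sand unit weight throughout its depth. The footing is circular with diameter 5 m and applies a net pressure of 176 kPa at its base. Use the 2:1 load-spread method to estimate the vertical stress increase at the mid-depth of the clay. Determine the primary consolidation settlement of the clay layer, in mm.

Mid-depth of clay below the ground surface: z = 1.7 + 4/2 = 3.7 m.
Total vertical stress at mid-clay: σ_v = 18.3×1.7 + 16.8×2 = 64.71 kPa.
Pore pressure: u = 9.81×(3.7 − 0.054) = 35.767 kPa.
Initial effective stress: σ'_0 = σ_v − u = 64.71 − 35.767 = 28.943 kPa.
Stress increase at mid-clay by the 2:1 spreading method:
Δσ ≈ qD²/(D+z)² = 176×5²/(5+3.7)² = 58.132 kPa
Final effective stress: σ'_f = σ'_0 + Δσ = 28.943 + 58.132 = 87.075 kPa.
Normally consolidated clay, so the full stress increment lies on the virgin compression line:
S_c = C_c·H/(1+e₀)·log₁₀(σ'_f/σ'_0) = 0.34×4/(1+0.84)×log₁₀(87.075/28.943)
    = 0.73913 × 0.47835 = 0.3536 m

S_c ≈ 354 mm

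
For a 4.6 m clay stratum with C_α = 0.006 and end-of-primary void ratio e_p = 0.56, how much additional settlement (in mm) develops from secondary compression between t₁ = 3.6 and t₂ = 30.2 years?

Secondary compression: S_s = C_α·H/(1+e_p)·log₁₀(t₂/t₁)
S_s = 0.006×4.6/(1+0.56)×log₁₀(30.2/3.6)
    = 0.01769 × 0.9237 = 0.01634 m

S_s ≈ 16.3 mm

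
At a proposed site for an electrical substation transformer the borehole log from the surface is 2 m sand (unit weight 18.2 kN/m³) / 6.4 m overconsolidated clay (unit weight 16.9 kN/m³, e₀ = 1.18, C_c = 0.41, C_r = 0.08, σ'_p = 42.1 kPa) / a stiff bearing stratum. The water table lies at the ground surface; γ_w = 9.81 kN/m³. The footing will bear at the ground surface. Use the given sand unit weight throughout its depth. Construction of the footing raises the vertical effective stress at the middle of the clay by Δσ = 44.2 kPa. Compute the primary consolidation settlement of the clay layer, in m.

Mid-depth of clay below the ground surface: z = 2 + 6.4/2 = 5.2 m.
Total vertical stress at mid-clay: σ_v = 18.2×2 + 16.9×3.2 = 90.48 kPa.
Pore pressure: u = 9.81×(5.2 − 0) = 51.012 kPa.
Initial effective stress: σ'_0 = σ_v − u = 90.48 − 51.012 = 39.468 kPa.
Final effective stress: σ'_f = 39.468 + 44.2 = 83.668 kPa.
σ'_f = 83.668 > σ'_p = 42.1 kPa, so the stress path crosses the preconsolidation pressure — recompression up to σ'_p, then virgin compression beyond:
S_c = H/(1+e₀)·[C_r·log₁₀(σ'_p/σ'_0) + C_c·log₁₀(σ'_f/σ'_p)]
    = 6.4/2.18 × [0.08×log₁₀(42.1/39.468) + 0.41×log₁₀(83.668/42.1)]
    = 2.9358 × [0.002243 + 0.12229] = 0.3656 m

S_c ≈ 0.366 m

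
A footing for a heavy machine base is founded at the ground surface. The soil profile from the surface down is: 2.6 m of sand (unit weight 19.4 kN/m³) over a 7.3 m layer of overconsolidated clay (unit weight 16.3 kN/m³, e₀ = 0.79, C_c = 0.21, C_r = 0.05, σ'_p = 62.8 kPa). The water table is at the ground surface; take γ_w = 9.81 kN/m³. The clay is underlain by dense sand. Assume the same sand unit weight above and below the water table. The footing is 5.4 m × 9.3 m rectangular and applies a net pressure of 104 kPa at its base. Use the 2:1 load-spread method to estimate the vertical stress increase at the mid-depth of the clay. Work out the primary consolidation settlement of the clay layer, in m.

Mid-depth of clay below the ground surface: z = 2.6 + 7.3/2 = 6.25 m.
Total vertical stress at mid-clay: σ_v = 19.4×2.6 + 16.3×3.65 = 109.94 kPa.
Pore pressure: u = 9.81×(6.25 − 0) = 61.312 kPa.
Initial effective stress: σ'_0 = σ_v − u = 109.94 − 61.312 = 48.628 kPa.
Stress increase at mid-clay by the 2:1 spreading method:
Δσ = qBL/((B+z)(L+z)) = 104×5.4×9.3/((5.4+6.25)(9.3+6.25)) = 28.831 kPa
Final effective stress: σ'_f = 48.628 + 28.831 = 77.459 kPa.
σ'_f = 77.459 > σ'_p = 62.8 kPa, so the stress path crosses the preconsolidation pressure — recompression up to σ'_p, then virgin compression beyond:
S_c = H/(1+e₀)·[C_r·log₁₀(σ'_p/σ'_0) + C_c·log₁₀(σ'_f/σ'_p)]
    = 7.3/1.79 × [0.05×log₁₀(62.8/48.628) + 0.21×log₁₀(77.459/62.8)]
    = 4.0782 × [0.0055537 + 0.019134] = 0.1007 m

S_c ≈ 0.101 m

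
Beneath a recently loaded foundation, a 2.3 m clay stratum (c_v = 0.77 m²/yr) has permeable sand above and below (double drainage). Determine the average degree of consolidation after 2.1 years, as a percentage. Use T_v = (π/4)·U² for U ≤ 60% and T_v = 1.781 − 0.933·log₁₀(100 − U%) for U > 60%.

U ≈ 96 %

Drainage path length: H_d = H/2 = 1.15 m (double drainage).
T_v = c_v·t/H_d² = 0.77×2.1/1.15² = 1.2227.
T_v = 1.2227 corresponds to the U > 60% branch:
U = 1 − 10^((1.781 − T_v)/0.933)/100 = 0.9603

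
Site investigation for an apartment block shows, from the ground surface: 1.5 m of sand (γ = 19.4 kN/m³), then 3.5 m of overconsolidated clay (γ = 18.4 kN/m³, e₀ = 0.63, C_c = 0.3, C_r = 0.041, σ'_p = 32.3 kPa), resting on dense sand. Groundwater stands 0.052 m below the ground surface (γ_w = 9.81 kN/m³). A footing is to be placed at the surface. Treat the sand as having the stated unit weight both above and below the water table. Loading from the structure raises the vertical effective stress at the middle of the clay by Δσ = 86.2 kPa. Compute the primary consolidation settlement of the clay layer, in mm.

S_c ≈ 361 mm

Mid-depth of clay below the ground surface: z = 1.5 + 3.5/2 = 3.25 m.
Total vertical stress at mid-clay: σ_v = 19.4×1.5 + 18.4×1.75 = 61.3 kPa.
Pore pressure: u = 9.81×(3.25 − 0.052) = 31.372 kPa.
Initial effective stress: σ'_0 = σ_v − u = 61.3 − 31.372 = 29.928 kPa.
Final effective stress: σ'_f = 29.928 + 86.2 = 116.13 kPa.
σ'_f = 116.13 > σ'_p = 32.3 kPa, so the stress path crosses the preconsolidation pressure — recompression up to σ'_p, then virgin compression beyond:
S_c = H/(1+e₀)·[C_r·log₁₀(σ'_p/σ'_0) + C_c·log₁₀(σ'_f/σ'_p)]
    = 3.5/1.63 × [0.041×log₁₀(32.3/29.928) + 0.3×log₁₀(116.13/32.3)]
    = 2.1472 × [0.0013581 + 0.16672] = 0.3609 m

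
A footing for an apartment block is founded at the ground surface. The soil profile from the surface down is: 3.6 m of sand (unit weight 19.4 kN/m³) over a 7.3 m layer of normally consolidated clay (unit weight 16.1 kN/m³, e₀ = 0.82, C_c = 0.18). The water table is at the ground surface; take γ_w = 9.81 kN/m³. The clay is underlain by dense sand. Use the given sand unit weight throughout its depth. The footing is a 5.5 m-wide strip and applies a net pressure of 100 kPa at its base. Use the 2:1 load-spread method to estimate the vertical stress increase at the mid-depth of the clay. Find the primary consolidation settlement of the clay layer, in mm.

S_c ≈ 176 mm

Mid-depth of clay below the ground surface: z = 3.6 + 7.3/2 = 7.25 m.
Total vertical stress at mid-clay: σ_v = 19.4×3.6 + 16.1×3.65 = 128.61 kPa.
Pore pressure: u = 9.81×(7.25 − 0) = 71.123 kPa.
Initial effective stress: σ'_0 = σ_v − u = 128.61 − 71.123 = 57.487 kPa.
Stress increase at mid-clay by the 2:1 spreading method:
Δσ = qB/(B+z) = 100×5.5/(5.5+7.25) = 43.137 kPa
Final effective stress: σ'_f = σ'_0 + Δσ = 57.487 + 43.137 = 100.62 kPa.
Normally consolidated clay, so the full stress increment lies on the virgin compression line:
S_c = C_c·H/(1+e₀)·log₁₀(σ'_f/σ'_0) = 0.18×7.3/(1+0.82)×log₁₀(100.62/57.487)
    = 0.72198 × 0.24311 = 0.1755 m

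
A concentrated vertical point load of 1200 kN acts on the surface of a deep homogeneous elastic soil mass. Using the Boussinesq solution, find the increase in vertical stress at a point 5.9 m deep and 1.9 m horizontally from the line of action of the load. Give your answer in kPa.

Boussinesq vertical stress below a point load on an elastic half-space:
Δσ_z = 3P/(2πz²) · [1 + (r/z)²]^(−5/2)
r/z = 1.9/5.9 = 0.32203; [1+(r/z)²]^(−5/2) = 0.78139.
Δσ_z = 3×1200/(2π×5.9²) × 0.78139 = 16.46 × 0.78139 = 12.86 kPa

Δσ_z ≈ 12.9 kPa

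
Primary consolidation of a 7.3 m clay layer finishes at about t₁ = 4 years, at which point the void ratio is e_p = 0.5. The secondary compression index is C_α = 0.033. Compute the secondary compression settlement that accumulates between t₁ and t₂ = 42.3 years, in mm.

Secondary compression: S_s = C_α·H/(1+e_p)·log₁₀(t₂/t₁)
S_s = 0.033×7.3/(1+0.5)×log₁₀(42.3/4)
    = 0.1606 × 1.024 = 0.1645 m

S_s ≈ 164 mm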